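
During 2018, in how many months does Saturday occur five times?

4

A month of length L has five Saturdays iff its first Saturday is on day ≤ L−28 (so day 1–3 in a 31-day month, 1–2 in a 30-day month, day 1 in a leap February).
Checking each month of 2018: Jan starts Mon (31d); Feb starts Thu (28d); Mar starts Thu (31d) ✓; Apr starts Sun (30d); May starts Tue (31d); Jun starts Fri (30d) ✓; Jul starts Sun (31d); Aug starts Wed (31d); Sep starts Sat (30d) ✓; Oct starts Mon (31d); Nov starts Thu (30d); Dec starts Sat (31d) ✓.
Five-Saturday months: March, June, September, December → 4.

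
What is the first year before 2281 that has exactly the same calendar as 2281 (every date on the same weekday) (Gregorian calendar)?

2270

Two years share a calendar iff Jan 1 falls on the same weekday and both are leap or both are common. 2281: Jan 1 is Saturday, common year.
2280: Jan 1 Thursday, leap
2279: Jan 1 Wednesday, common
2278: Jan 1 Tuesday, common
2277: Jan 1 Monday, common
2276: Jan 1 Saturday, leap
2275: Jan 1 Friday, common
2274: Jan 1 Thursday, common
2273: Jan 1 Wednesday, common
2272: Jan 1 Monday, leap
2271: Jan 1 Sunday, common
2270: Jan 1 Saturday, common
2270 matches on both conditions.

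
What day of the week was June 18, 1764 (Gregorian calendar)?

January 1, 1764 is a Sunday.
June 18 is day 170 of the year, i.e. 169 days after Jan 1.
169 mod 7 = 1, so advance 1 weekday from Sunday: Monday.

Monday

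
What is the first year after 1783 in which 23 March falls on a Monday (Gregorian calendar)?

From one year to the next, a fixed date's weekday advances by 1, or by 2 when a Feb 29 lies between the two dates.
1783: March 23 is Sunday.
1784: Tuesday (+2)
1785: Wednesday (+1)
1786: Thursday (+1)
1787: Friday (+1)
1788: Sunday (+2)
1789: Monday (+1)
23 March falls on a Monday in 1789.

1789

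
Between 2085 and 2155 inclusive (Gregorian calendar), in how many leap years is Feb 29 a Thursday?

Leap years in 2085–2155: 16 of them.
Feb 29 weekday advances by 5 (mod 7) from one leap year to the next four years later (or differs when a century non-leap intervenes).
Leap-day weekdays: 2088:Sun 2092:Fri 2096:Wed 2104:Fri 2108:Wed 2112:Mon 2116:Sat 2120:Thu✓ 2124:Tue 2128:Sun 2132:Fri 2136:Wed 2140:Mon 2144:Sat 2148:Thu✓ 2152:Tue
Thursday: 2120, 2148 → 2.

2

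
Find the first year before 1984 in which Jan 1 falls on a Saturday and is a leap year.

Jan 1 advances by 2 weekdays after a leap year and by 1 after a common year.
1984: Jan 1 is Sunday (leap).
1983: Saturday
1982: Friday
1981: Thursday
1980: Tuesday (leap)
1979: Monday
1978: Sunday
1977: Saturday
1976: Thursday (leap)
1975: Wednesday
1974: Tuesday
1973: Monday
1972: Saturday (leap)
1972 begins on a Saturday and is a leap year.

1972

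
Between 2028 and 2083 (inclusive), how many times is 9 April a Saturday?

8

Track 9 April's weekday year by year (advancing +1, or +2 across a Feb 29):
  2028: Sun  2029: Mon (+1)  2030: Tue (+1)  2031: Wed (+1)  2032: Fri (+2)
  2033: Sat (+1) ✓  2034: Sun (+1)  2035: Mon (+1)  2036: Wed (+2)  2037: Thu (+1)
  2038: Fri (+1)  2039: Sat (+1) ✓  2040: Mon (+2)  2041: Tue (+1)  … (28 more years) …
  2070: Wed (+1)  2071: Thu (+1)  2072: Sat (+2) ✓  2073: Sun (+1)  2074: Mon (+1)
  2075: Tue (+1)  2076: Thu (+2)  2077: Fri (+1)  2078: Sat (+1) ✓  2079: Sun (+1)
  2080: Tue (+2)  2081: Wed (+1)  2082: Thu (+1)  2083: Fri (+1)
Saturday years: 2033, 2039, 2044, 2050, 2061, 2067, 2072, 2078 — 8 in total.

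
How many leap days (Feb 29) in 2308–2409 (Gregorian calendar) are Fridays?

Leap years in 2308–2409: 26 of them.
Feb 29 weekday advances by 5 (mod 7) from one leap year to the next four years later (or differs when a century non-leap intervenes).
Leap-day weekdays: 2308:Sat 2312:Thu 2316:Tue 2320:Sun 2324:Fri✓ 2328:Wed 2332:Mon 2336:Sat 2340:Thu 2344:Tue 2348:Sun 2352:Fri✓ 2356:Wed 2360:Mon 2364:Sat 2368:Thu 2372:Tue 2376:Sun 2380:Fri✓ 2384:Wed 2388:Mon 2392:Sat 2396:Thu 2400:Tue 2404:Sun 2408:Fri✓
Friday: 2324, 2352, 2380, 2408 → 4.

4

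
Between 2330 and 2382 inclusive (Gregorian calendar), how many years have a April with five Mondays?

14

April has 30 days; it has five Mondays when Monday falls among the first (month-length − 28) days — i.e. when April 1 is one of Monday/Sunday.
April 1 by year: 2330:Tue 2331:Wed 2332:Fri 2333:Sat 2334:Sun✓ 2335:Mon✓ 2336:Wed 2337:Thu 2338:Fri 2339:Sat 2340:Mon✓ 2341:Tue 2342:Wed 2343:Thu 2344:Sat …(23 more)… 2368:Mon✓ 2369:Tue 2370:Wed 2371:Thu 2372:Sat 2373:Sun✓ 2374:Mon✓ 2375:Tue 2376:Thu 2377:Fri 2378:Sat 2379:Sun✓ 2380:Tue 2381:Wed 2382:Thu
Years with five Mondays: 2334, 2335, 2340, 2345, 2346, 2351, 2356, 2357, 2362, 2363, 2368, 2373, 2374, 2379 → 14.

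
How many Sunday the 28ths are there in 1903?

1

Check the 28th of each month of 1903: Jan 28: Wed, Feb 28: Sat, Mar 28: Sat, Apr 28: Tue, May 28: Thu, Jun 28: Sun, Jul 28: Tue, Aug 28: Fri, Sep 28: Mon, Oct 28: Wed, Nov 28: Sat, Dec 28: Mon.
Sunday occurs in June — 1 month.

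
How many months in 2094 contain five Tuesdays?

4

A month of length L has five Tuesdays iff its first Tuesday is on day ≤ L−28 (so day 1–3 in a 31-day month, 1–2 in a 30-day month, day 1 in a leap February).
Checking each month of 2094: Jan starts Fri (31d); Feb starts Mon (28d); Mar starts Mon (31d) ✓; Apr starts Thu (30d); May starts Sat (31d); Jun starts Tue (30d) ✓; Jul starts Thu (31d); Aug starts Sun (31d) ✓; Sep starts Wed (30d); Oct starts Fri (31d); Nov starts Mon (30d) ✓; Dec starts Wed (31d).
Five-Tuesday months: March, June, August, November → 4.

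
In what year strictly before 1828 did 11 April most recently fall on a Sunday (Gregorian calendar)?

From one year to the next, a fixed date's weekday advances by 1, or by 2 when a Feb 29 lies between the two dates.
1828: April 11 is Friday.
1827: Wednesday (−2)
1826: Tuesday (−1)
1825: Monday (−1)
1824: Sunday (−1)
11 April falls on a Sunday in 1824.

1824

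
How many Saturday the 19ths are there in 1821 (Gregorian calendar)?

1

Check the 19th of each month of 1821: Jan 19: Fri, Feb 19: Mon, Mar 19: Mon, Apr 19: Thu, May 19: Sat, Jun 19: Tue, Jul 19: Thu, Aug 19: Sun, Sep 19: Wed, Oct 19: Fri, Nov 19: Mon, Dec 19: Wed.
Saturday occurs in May — 1 month.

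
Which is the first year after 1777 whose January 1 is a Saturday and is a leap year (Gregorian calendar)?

Jan 1 advances by 2 weekdays after a leap year and by 1 after a common year.
1777: Jan 1 is Wednesday.
1778: Thursday
1779: Friday
1780: Saturday (leap)
1780 begins on a Saturday and is a leap year.

1780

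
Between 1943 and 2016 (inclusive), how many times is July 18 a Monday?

11

Track July 18's weekday year by year (advancing +1, or +2 across a Feb 29):
  1943: Sun  1944: Tue (+2)  1945: Wed (+1)  1946: Thu (+1)  1947: Fri (+1)
  1948: Sun (+2)  1949: Mon (+1) ✓  1950: Tue (+1)  1951: Wed (+1)  1952: Fri (+2)
  1953: Sat (+1)  1954: Sun (+1)  1955: Mon (+1) ✓  1956: Wed (+2)  … (46 more years) …
  2003: Fri (+1)  2004: Sun (+2)  2005: Mon (+1) ✓  2006: Tue (+1)  2007: Wed (+1)
  2008: Fri (+2)  2009: Sat (+1)  2010: Sun (+1)  2011: Mon (+1) ✓  2012: Wed (+2)
  2013: Thu (+1)  2014: Fri (+1)  2015: Sat (+1)  2016: Mon (+2) ✓
Monday years: 1949, 1955, 1960, 1966, 1977, 1983, 1988, 1994, 2005, 2011, 2016 — 11 in total.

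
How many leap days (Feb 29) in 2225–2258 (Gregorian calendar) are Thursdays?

1

Leap years in 2225–2258: 8 of them.
Feb 29 weekday advances by 5 (mod 7) from one leap year to the next four years later (or differs when a century non-leap intervenes).
Leap-day weekdays: 2228:Fri 2232:Wed 2236:Mon 2240:Sat 2244:Thu✓ 2248:Tue 2252:Sun 2256:Fri
Thursday: 2244 → 1.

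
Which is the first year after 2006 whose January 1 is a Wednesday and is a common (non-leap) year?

2014

Jan 1 advances by 2 weekdays after a leap year and by 1 after a common year.
2006: Jan 1 is Sunday.
2007: Monday
2008: Tuesday (leap)
2009: Thursday
2010: Friday
2011: Saturday
2012: Sunday (leap)
2013: Tuesday
2014: Wednesday
2014 begins on a Wednesday and is a common year.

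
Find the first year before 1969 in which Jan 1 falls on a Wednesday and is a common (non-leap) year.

Jan 1 advances by 2 weekdays after a leap year and by 1 after a common year.
1969: Jan 1 is Wednesday.
1968: Monday (leap)
1967: Sunday
1966: Saturday
1965: Friday
1964: Wednesday (leap)
1963: Tuesday
1962: Monday
1961: Sunday
1960: Friday (leap)
1959: Thursday
1958: Wednesday
1958 begins on a Wednesday and is a common year.

1958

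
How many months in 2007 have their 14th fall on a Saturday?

2

Check the 14th of each month of 2007: Jan 14: Sun, Feb 14: Wed, Mar 14: Wed, Apr 14: Sat, May 14: Mon, Jun 14: Thu, Jul 14: Sat, Aug 14: Tue, Sep 14: Fri, Oct 14: Sun, Nov 14: Wed, Dec 14: Fri.
Saturday occurs in April, July — 2 months.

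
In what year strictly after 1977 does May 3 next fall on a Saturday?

From one year to the next, a fixed date's weekday advances by 1, or by 2 when a Feb 29 lies between the two dates.
1977: May 3 is Tuesday.
1978: Wednesday (+1)
1979: Thursday (+1)
1980: Saturday (+2)
May 3 falls on a Saturday in 1980.

1980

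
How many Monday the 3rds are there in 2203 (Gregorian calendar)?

2

Check the 3rd of each month of 2203: Jan 3: Mon, Feb 3: Thu, Mar 3: Thu, Apr 3: Sun, May 3: Tue, Jun 3: Fri, Jul 3: Sun, Aug 3: Wed, Sep 3: Sat, Oct 3: Mon, Nov 3: Thu, Dec 3: Sat.
Monday occurs in January, October — 2 months.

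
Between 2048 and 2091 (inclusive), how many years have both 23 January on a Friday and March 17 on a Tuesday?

4

Check each year's weekday for 23 January and March 17:
  2048: Thu/Tue  2049: Sat/Wed  2050: Sun/Thu  2051: Mon/Fri  2052: Tue/Sun  2053: Thu/Mon  2054: Fri/Tue ✓  2055: Sat/Wed  2056: Sun/Fri  2057: Tue/Sat  2058: Wed/Sun  2059: Thu/Mon  2060: Fri/Wed  2061: Sun/Thu  …(16 more)…  2078: Sun/Thu  2079: Mon/Fri  2080: Tue/Sun  2081: Thu/Mon  2082: Fri/Tue ✓  2083: Sat/Wed  2084: Sun/Fri  2085: Tue/Sat  2086: Wed/Sun  2087: Thu/Mon  2088: Fri/Wed  2089: Sun/Thu  2090: Mon/Fri  2091: Tue/Sat
Both conditions hold in: 2054, 2065, 2071, 2082 — 4.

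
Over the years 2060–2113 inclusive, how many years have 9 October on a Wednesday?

Track 9 October's weekday year by year (advancing +1, or +2 across a Feb 29):
  2060: Sat  2061: Sun (+1)  2062: Mon (+1)  2063: Tue (+1)  2064: Thu (+2)
  2065: Fri (+1)  2066: Sat (+1)  2067: Sun (+1)  2068: Tue (+2)  2069: Wed (+1) ✓
  2070: Thu (+1)  2071: Fri (+1)  2072: Sun (+2)  2073: Mon (+1)  … (26 more years) …
  2100: Sat (+1)  2101: Sun (+1)  2102: Mon (+1)  2103: Tue (+1)  2104: Thu (+2)
  2105: Fri (+1)  2106: Sat (+1)  2107: Sun (+1)  2108: Tue (+2)  2109: Wed (+1) ✓
  2110: Thu (+1)  2111: Fri (+1)  2112: Sun (+2)  2113: Mon (+1)
Wednesday years: 2069, 2075, 2080, 2086, 2097, 2109 — 6 in total.

6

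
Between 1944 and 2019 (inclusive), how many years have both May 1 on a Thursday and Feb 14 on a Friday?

8

Check each year's weekday for May 1 and Feb 14:
  1944: Mon/Mon  1945: Tue/Wed  1946: Wed/Thu  1947: Thu/Fri ✓  1948: Sat/Sat  1949: Sun/Mon  1950: Mon/Tue  1951: Tue/Wed  1952: Thu/Thu  1953: Fri/Sat  1954: Sat/Sun  1955: Sun/Mon  1956: Tue/Tue  1957: Wed/Thu  …(48 more)…  2006: Mon/Tue  2007: Tue/Wed  2008: Thu/Thu  2009: Fri/Sat  2010: Sat/Sun  2011: Sun/Mon  2012: Tue/Tue  2013: Wed/Thu  2014: Thu/Fri ✓  2015: Fri/Sat  2016: Sun/Sun  2017: Mon/Tue  2018: Tue/Wed  2019: Wed/Thu
Both conditions hold in: 1947, 1958, 1969, 1975, 1986, 1997, 2003, 2014 — 8.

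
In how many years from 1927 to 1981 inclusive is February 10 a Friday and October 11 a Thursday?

Check each year's weekday for February 10 and October 11:
  1927: Thu/Tue  1928: Fri/Thu ✓  1929: Sun/Fri  1930: Mon/Sat  1931: Tue/Sun  1932: Wed/Tue  1933: Fri/Wed  1934: Sat/Thu  1935: Sun/Fri  1936: Mon/Sun  1937: Wed/Mon  1938: Thu/Tue  1939: Fri/Wed  1940: Sat/Fri  …(27 more)…  1968: Sat/Fri  1969: Mon/Sat  1970: Tue/Sun  1971: Wed/Mon  1972: Thu/Wed  1973: Sat/Thu  1974: Sun/Fri  1975: Mon/Sat  1976: Tue/Mon  1977: Thu/Tue  1978: Fri/Wed  1979: Sat/Thu  1980: Sun/Sat  1981: Tue/Sun
Both conditions hold in: 1928, 1956 — 2.

2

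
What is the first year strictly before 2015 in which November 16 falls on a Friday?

From one year to the next, a fixed date's weekday advances by 1, or by 2 when a Feb 29 lies between the two dates.
2015: November 16 is Monday.
2014: Sunday (−1)
2013: Saturday (−1)
2012: Friday (−1)
November 16 falls on a Friday in 2012.

2012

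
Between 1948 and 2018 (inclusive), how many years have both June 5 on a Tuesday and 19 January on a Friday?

8

Check each year's weekday for June 5 and 19 January:
  1948: Sat/Mon  1949: Sun/Wed  1950: Mon/Thu  1951: Tue/Fri ✓  1952: Thu/Sat  1953: Fri/Mon  1954: Sat/Tue  1955: Sun/Wed  1956: Tue/Thu  1957: Wed/Sat  1958: Thu/Sun  1959: Fri/Mon  1960: Sun/Tue  1961: Mon/Thu  …(43 more)…  2005: Sun/Wed  2006: Mon/Thu  2007: Tue/Fri ✓  2008: Thu/Sat  2009: Fri/Mon  2010: Sat/Tue  2011: Sun/Wed  2012: Tue/Thu  2013: Wed/Sat  2014: Thu/Sun  2015: Fri/Mon  2016: Sun/Tue  2017: Mon/Thu  2018: Tue/Fri ✓
Both conditions hold in: 1951, 1962, 1973, 1979, 1990, 2001, 2007, 2018 — 8.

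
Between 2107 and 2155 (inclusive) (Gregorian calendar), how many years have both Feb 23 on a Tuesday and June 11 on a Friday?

5

Check each year's weekday for Feb 23 and June 11:
  2107: Wed/Sat  2108: Thu/Mon  2109: Sat/Tue  2110: Sun/Wed  2111: Mon/Thu  2112: Tue/Sat  2113: Thu/Sun  2114: Fri/Mon  2115: Sat/Tue  2116: Sun/Thu  2117: Tue/Fri ✓  2118: Wed/Sat  2119: Thu/Sun  2120: Fri/Tue  …(21 more)…  2142: Fri/Mon  2143: Sat/Tue  2144: Sun/Thu  2145: Tue/Fri ✓  2146: Wed/Sat  2147: Thu/Sun  2148: Fri/Tue  2149: Sun/Wed  2150: Mon/Thu  2151: Tue/Fri ✓  2152: Wed/Sun  2153: Fri/Mon  2154: Sat/Tue  2155: Sun/Wed
Both conditions hold in: 2117, 2123, 2134, 2145, 2151 — 5.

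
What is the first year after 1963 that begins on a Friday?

1965

Jan 1 advances by 2 weekdays after a leap year and by 1 after a common year.
1963: Jan 1 is Tuesday.
1964: Wednesday (leap)
1965: Friday
1965 begins on a Friday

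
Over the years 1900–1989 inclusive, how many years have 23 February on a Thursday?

13

Track 23 February's weekday year by year (advancing +1, or +2 across a Feb 29):
  1900: Fri  1901: Sat (+1)  1902: Sun (+1)  1903: Mon (+1)  1904: Tue (+1)
  1905: Thu (+2) ✓  1906: Fri (+1)  1907: Sat (+1)  1908: Sun (+1)  1909: Tue (+2)
  1910: Wed (+1)  1911: Thu (+1) ✓  1912: Fri (+1)  1913: Sun (+2)  … (62 more years) …
  1976: Mon (+1)  1977: Wed (+2)  1978: Thu (+1) ✓  1979: Fri (+1)  1980: Sat (+1)
  1981: Mon (+2)  1982: Tue (+1)  1983: Wed (+1)  1984: Thu (+1) ✓  1985: Sat (+2)
  1986: Sun (+1)  1987: Mon (+1)  1988: Tue (+1)  1989: Thu (+2) ✓
Thursday years: 1905, 1911, 1922, 1928, 1933, 1939, 1950, 1956, 1961, 1967, 1978, 1984, 1989 — 13 in total.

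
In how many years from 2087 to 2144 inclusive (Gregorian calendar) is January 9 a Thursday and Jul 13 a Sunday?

Check each year's weekday for January 9 and Jul 13:
  2087: Thu/Sun ✓  2088: Fri/Tue  2089: Sun/Wed  2090: Mon/Thu  2091: Tue/Fri  2092: Wed/Sun  2093: Fri/Mon  2094: Sat/Tue  2095: Sun/Wed  2096: Mon/Fri  2097: Wed/Sat  2098: Thu/Sun ✓  2099: Fri/Mon  2100: Sat/Tue  …(30 more)…  2131: Tue/Fri  2132: Wed/Sun  2133: Fri/Mon  2134: Sat/Tue  2135: Sun/Wed  2136: Mon/Fri  2137: Wed/Sat  2138: Thu/Sun ✓  2139: Fri/Mon  2140: Sat/Wed  2141: Mon/Thu  2142: Tue/Fri  2143: Wed/Sat  2144: Thu/Mon
Both conditions hold in: 2087, 2098, 2110, 2121, 2127, 2138 — 6.

6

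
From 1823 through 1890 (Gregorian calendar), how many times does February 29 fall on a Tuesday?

Leap years in 1823–1890: 17 of them.
Feb 29 weekday advances by 5 (mod 7) from one leap year to the next four years later (or differs when a century non-leap intervenes).
Leap-day weekdays: 1824:Sun 1828:Fri 1832:Wed 1836:Mon 1840:Sat 1844:Thu 1848:Tue✓ 1852:Sun 1856:Fri 1860:Wed 1864:Mon 1868:Sat 1872:Thu 1876:Tue✓ 1880:Sun 1884:Fri 1888:Wed
Tuesday: 1848, 1876 → 2.

2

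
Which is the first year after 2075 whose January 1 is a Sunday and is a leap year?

2096

Jan 1 advances by 2 weekdays after a leap year and by 1 after a common year.
2075: Jan 1 is Tuesday.
2076: Wednesday (leap)
2077: Friday
2078: Saturday
2079: Sunday
2080: Monday (leap)
2081: Wednesday
2082: Thursday
2083: Friday
2084: Saturday (leap)
2085: Monday
2086: Tuesday
2087: Wednesday
2088: Thursday (leap)
2089: Saturday
2090: Sunday
2091: Monday
2092: Tuesday (leap)
2093: Thursday
2094: Friday
2095: Saturday
2096: Sunday (leap)
2096 begins on a Sunday and is a leap year.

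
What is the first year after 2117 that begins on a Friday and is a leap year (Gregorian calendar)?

2140

Jan 1 advances by 2 weekdays after a leap year and by 1 after a common year.
2117: Jan 1 is Friday.
2118: Saturday
2119: Sunday
2120: Monday (leap)
2121: Wednesday
2122: Thursday
2123: Friday
2124: Saturday (leap)
2125: Monday
2126: Tuesday
2127: Wednesday
2128: Thursday (leap)
2129: Saturday
2130: Sunday
2131: Monday
2132: Tuesday (leap)
2133: Thursday
2134: Friday
2135: Saturday
2136: Sunday (leap)
2137: Tuesday
2138: Wednesday
2139: Thursday
2140: Friday (leap)
2140 begins on a Friday and is a leap year.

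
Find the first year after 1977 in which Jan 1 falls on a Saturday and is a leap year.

Jan 1 advances by 2 weekdays after a leap year and by 1 after a common year.
1977: Jan 1 is Saturday.
1978: Sunday
1979: Monday
1980: Tuesday (leap)
1981: Thursday
1982: Friday
1983: Saturday
1984: Sunday (leap)
1985: Tuesday
1986: Wednesday
1987: Thursday
1988: Friday (leap)
1989: Sunday
1990: Monday
1991: Tuesday
1992: Wednesday (leap)
1993: Friday
1994: Saturday
1995: Sunday
1996: Monday (leap)
1997: Wednesday
1998: Thursday
1999: Friday
2000: Saturday (leap)
2000 begins on a Saturday and is a leap year.

2000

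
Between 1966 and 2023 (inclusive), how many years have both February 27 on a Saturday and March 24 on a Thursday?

Check each year's weekday for February 27 and March 24:
  1966: Sun/Thu  1967: Mon/Fri  1968: Tue/Sun  1969: Thu/Mon  1970: Fri/Tue  1971: Sat/Wed  1972: Sun/Fri  1973: Tue/Sat  1974: Wed/Sun  1975: Thu/Mon  1976: Fri/Wed  1977: Sun/Thu  1978: Mon/Fri  1979: Tue/Sat  …(30 more)…  2010: Sat/Wed  2011: Sun/Thu  2012: Mon/Sat  2013: Wed/Sun  2014: Thu/Mon  2015: Fri/Tue  2016: Sat/Thu ✓  2017: Mon/Fri  2018: Tue/Sat  2019: Wed/Sun  2020: Thu/Tue  2021: Sat/Wed  2022: Sun/Thu  2023: Mon/Fri
Both conditions hold in: 1988, 2016 — 2.

2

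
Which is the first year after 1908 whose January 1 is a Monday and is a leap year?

Jan 1 advances by 2 weekdays after a leap year and by 1 after a common year.
1908: Jan 1 is Wednesday (leap).
1909: Friday
1910: Saturday
1911: Sunday
1912: Monday (leap)
1912 begins on a Monday and is a leap year.

1912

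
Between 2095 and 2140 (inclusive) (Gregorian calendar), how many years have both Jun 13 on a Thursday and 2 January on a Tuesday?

Check each year's weekday for Jun 13 and 2 January:
  2095: Mon/Sun  2096: Wed/Mon  2097: Thu/Wed  2098: Fri/Thu  2099: Sat/Fri  2100: Sun/Sat  2101: Mon/Sun  2102: Tue/Mon  2103: Wed/Tue  2104: Fri/Wed  2105: Sat/Fri  2106: Sun/Sat  2107: Mon/Sun  2108: Wed/Mon  …(18 more)…  2127: Fri/Thu  2128: Sun/Fri  2129: Mon/Sun  2130: Tue/Mon  2131: Wed/Tue  2132: Fri/Wed  2133: Sat/Fri  2134: Sun/Sat  2135: Mon/Sun  2136: Wed/Mon  2137: Thu/Wed  2138: Fri/Thu  2139: Sat/Fri  2140: Mon/Sat
Both conditions hold in: 2120 — 1.

1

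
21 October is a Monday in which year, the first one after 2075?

From one year to the next, a fixed date's weekday advances by 1, or by 2 when a Feb 29 lies between the two dates.
2075: October 21 is Monday.
2076: Wednesday (+2)
2077: Thursday (+1)
2078: Friday (+1)
2079: Saturday (+1)
2080: Monday (+2)
21 October falls on a Monday in 2080.

2080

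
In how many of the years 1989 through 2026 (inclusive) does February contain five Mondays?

February has 28 days (29 in leap years); it has five Mondays when Monday falls among the first (month-length − 28) days — i.e. when February 1 is Monday in a leap year (never in a common year).
February 1 by year: 1989:Wed 1990:Thu 1991:Fri 1992:Sat 1993:Mon 1994:Tue 1995:Wed 1996:Thu 1997:Sat 1998:Sun 1999:Mon 2000:Tue 2001:Thu 2002:Fri 2003:Sat …(8 more)… 2012:Wed 2013:Fri 2014:Sat 2015:Sun 2016:Mon✓ 2017:Wed 2018:Thu 2019:Fri 2020:Sat 2021:Mon 2022:Tue 2023:Wed 2024:Thu 2025:Sat 2026:Sun
Years with five Mondays: 2016 → 1.

1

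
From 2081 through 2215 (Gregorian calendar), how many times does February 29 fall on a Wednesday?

Leap years in 2081–2215: 31 of them.
Feb 29 weekday advances by 5 (mod 7) from one leap year to the next four years later (or differs when a century non-leap intervenes).
Leap-day weekdays: 2084:Tue 2088:Sun 2092:Fri 2096:Wed✓ 2104:Fri 2108:Wed✓ 2112:Mon 2116:Sat 2120:Thu 2124:Tue 2128:Sun 2132:Fri 2136:Wed✓ …(5 more)… 2160:Fri 2164:Wed✓ 2168:Mon 2172:Sat 2176:Thu 2180:Tue 2184:Sun 2188:Fri 2192:Wed✓ 2196:Mon 2204:Wed✓ 2208:Mon 2212:Sat
Wednesday: 2096, 2108, 2136, 2164, 2192, 2204 → 6.

6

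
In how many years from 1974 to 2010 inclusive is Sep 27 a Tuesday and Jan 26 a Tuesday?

1

Check each year's weekday for Sep 27 and Jan 26:
  1974: Fri/Sat  1975: Sat/Sun  1976: Mon/Mon  1977: Tue/Wed  1978: Wed/Thu  1979: Thu/Fri  1980: Sat/Sat  1981: Sun/Mon  1982: Mon/Tue  1983: Tue/Wed  1984: Thu/Thu  1985: Fri/Sat  1986: Sat/Sun  1987: Sun/Mon  …(9 more)…  1997: Sat/Sun  1998: Sun/Mon  1999: Mon/Tue  2000: Wed/Wed  2001: Thu/Fri  2002: Fri/Sat  2003: Sat/Sun  2004: Mon/Mon  2005: Tue/Wed  2006: Wed/Thu  2007: Thu/Fri  2008: Sat/Sat  2009: Sun/Mon  2010: Mon/Tue
Both conditions hold in: 1988 — 1.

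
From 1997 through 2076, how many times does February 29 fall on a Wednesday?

3

Leap years in 1997–2076: 20 of them.
Feb 29 weekday advances by 5 (mod 7) from one leap year to the next four years later (or differs when a century non-leap intervenes).
Leap-day weekdays: 2000:Tue 2004:Sun 2008:Fri 2012:Wed✓ 2016:Mon 2020:Sat 2024:Thu 2028:Tue 2032:Sun 2036:Fri 2040:Wed✓ 2044:Mon 2048:Sat 2052:Thu 2056:Tue 2060:Sun 2064:Fri 2068:Wed✓ 2072:Mon 2076:Sat
Wednesday: 2012, 2040, 2068 → 3.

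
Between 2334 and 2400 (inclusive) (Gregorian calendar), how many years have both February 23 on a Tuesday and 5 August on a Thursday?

8

Check each year's weekday for February 23 and 5 August:
  2334: Fri/Sun  2335: Sat/Mon  2336: Sun/Wed  2337: Tue/Thu ✓  2338: Wed/Fri  2339: Thu/Sat  2340: Fri/Mon  2341: Sun/Tue  2342: Mon/Wed  2343: Tue/Thu ✓  2344: Wed/Sat  2345: Fri/Sun  2346: Sat/Mon  2347: Sun/Tue  …(39 more)…  2387: Mon/Wed  2388: Tue/Fri  2389: Thu/Sat  2390: Fri/Sun  2391: Sat/Mon  2392: Sun/Wed  2393: Tue/Thu ✓  2394: Wed/Fri  2395: Thu/Sat  2396: Fri/Mon  2397: Sun/Tue  2398: Mon/Wed  2399: Tue/Thu ✓  2400: Wed/Sat
Both conditions hold in: 2337, 2343, 2354, 2365, 2371, 2382, 2393, 2399 — 8.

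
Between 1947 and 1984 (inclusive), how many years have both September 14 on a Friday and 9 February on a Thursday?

2

Check each year's weekday for September 14 and 9 February:
  1947: Sun/Sun  1948: Tue/Mon  1949: Wed/Wed  1950: Thu/Thu  1951: Fri/Fri  1952: Sun/Sat  1953: Mon/Mon  1954: Tue/Tue  1955: Wed/Wed  1956: Fri/Thu ✓  1957: Sat/Sat  1958: Sun/Sun  1959: Mon/Mon  1960: Wed/Tue  …(10 more)…  1971: Tue/Tue  1972: Thu/Wed  1973: Fri/Fri  1974: Sat/Sat  1975: Sun/Sun  1976: Tue/Mon  1977: Wed/Wed  1978: Thu/Thu  1979: Fri/Fri  1980: Sun/Sat  1981: Mon/Mon  1982: Tue/Tue  1983: Wed/Wed  1984: Fri/Thu ✓
Both conditions hold in: 1956, 1984 — 2.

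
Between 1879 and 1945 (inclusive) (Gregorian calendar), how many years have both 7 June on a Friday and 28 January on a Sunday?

2

Check each year's weekday for 7 June and 28 January:
  1879: Sat/Tue  1880: Mon/Wed  1881: Tue/Fri  1882: Wed/Sat  1883: Thu/Sun  1884: Sat/Mon  1885: Sun/Wed  1886: Mon/Thu  1887: Tue/Fri  1888: Thu/Sat  1889: Fri/Mon  1890: Sat/Tue  1891: Sun/Wed  1892: Tue/Thu  …(39 more)…  1932: Tue/Thu  1933: Wed/Sat  1934: Thu/Sun  1935: Fri/Mon  1936: Sun/Tue  1937: Mon/Thu  1938: Tue/Fri  1939: Wed/Sat  1940: Fri/Sun ✓  1941: Sat/Tue  1942: Sun/Wed  1943: Mon/Thu  1944: Wed/Fri  1945: Thu/Sun
Both conditions hold in: 1912, 1940 — 2.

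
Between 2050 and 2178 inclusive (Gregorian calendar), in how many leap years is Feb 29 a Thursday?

Leap years in 2050–2178: 31 of them.
Feb 29 weekday advances by 5 (mod 7) from one leap year to the next four years later (or differs when a century non-leap intervenes).
Leap-day weekdays: 2052:Thu✓ 2056:Tue 2060:Sun 2064:Fri 2068:Wed 2072:Mon 2076:Sat 2080:Thu✓ 2084:Tue 2088:Sun 2092:Fri 2096:Wed 2104:Fri …(5 more)… 2128:Sun 2132:Fri 2136:Wed 2140:Mon 2144:Sat 2148:Thu✓ 2152:Tue 2156:Sun 2160:Fri 2164:Wed 2168:Mon 2172:Sat 2176:Thu✓
Thursday: 2052, 2080, 2120, 2148, 2176 → 5.

5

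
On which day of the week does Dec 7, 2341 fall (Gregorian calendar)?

Sunday

January 1, 2341 is a Wednesday.
December 7 is day 341 of the year, i.e. 340 days after Jan 1.
340 mod 7 = 4, so advance 4 weekdays from Wednesday: Sunday.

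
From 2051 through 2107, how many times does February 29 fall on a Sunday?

Leap years in 2051–2107: 13 of them.
Feb 29 weekday advances by 5 (mod 7) from one leap year to the next four years later (or differs when a century non-leap intervenes).
Leap-day weekdays: 2052:Thu 2056:Tue 2060:Sun✓ 2064:Fri 2068:Wed 2072:Mon 2076:Sat 2080:Thu 2084:Tue 2088:Sun✓ 2092:Fri 2096:Wed 2104:Fri
Sunday: 2060, 2088 → 2.

2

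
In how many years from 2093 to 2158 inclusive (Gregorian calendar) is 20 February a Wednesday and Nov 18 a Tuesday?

2

Check each year's weekday for 20 February and Nov 18:
  2093: Fri/Wed  2094: Sat/Thu  2095: Sun/Fri  2096: Mon/Sun  2097: Wed/Mon  2098: Thu/Tue  2099: Fri/Wed  2100: Sat/Thu  2101: Sun/Fri  2102: Mon/Sat  2103: Tue/Sun  2104: Wed/Tue ✓  2105: Fri/Wed  2106: Sat/Thu  …(38 more)…  2145: Sat/Thu  2146: Sun/Fri  2147: Mon/Sat  2148: Tue/Mon  2149: Thu/Tue  2150: Fri/Wed  2151: Sat/Thu  2152: Sun/Sat  2153: Tue/Sun  2154: Wed/Mon  2155: Thu/Tue  2156: Fri/Thu  2157: Sun/Fri  2158: Mon/Sat
Both conditions hold in: 2104, 2132 — 2.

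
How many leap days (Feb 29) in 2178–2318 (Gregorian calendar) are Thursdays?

4

Leap years in 2178–2318: 33 of them.
Feb 29 weekday advances by 5 (mod 7) from one leap year to the next four years later (or differs when a century non-leap intervenes).
Leap-day weekdays: 2180:Tue 2184:Sun 2188:Fri 2192:Wed 2196:Mon 2204:Wed 2208:Mon 2212:Sat 2216:Thu✓ 2220:Tue 2224:Sun 2228:Fri 2232:Wed …(7 more)… 2264:Mon 2268:Sat 2272:Thu✓ 2276:Tue 2280:Sun 2284:Fri 2288:Wed 2292:Mon 2296:Sat 2304:Mon 2308:Sat 2312:Thu✓ 2316:Tue
Thursday: 2216, 2244, 2272, 2312 → 4.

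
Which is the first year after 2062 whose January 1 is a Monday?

Jan 1 advances by 2 weekdays after a leap year and by 1 after a common year.
2062: Jan 1 is Sunday.
2063: Monday
2063 begins on a Monday

2063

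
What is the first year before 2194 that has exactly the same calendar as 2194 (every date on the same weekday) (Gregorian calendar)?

2183

Two years share a calendar iff Jan 1 falls on the same weekday and both are leap or both are common. 2194: Jan 1 is Wednesday, common year.
2193: Jan 1 Tuesday, common
2192: Jan 1 Sunday, leap
2191: Jan 1 Saturday, common
2190: Jan 1 Friday, common
2189: Jan 1 Thursday, common
2188: Jan 1 Tuesday, leap
2187: Jan 1 Monday, common
2186: Jan 1 Sunday, common
2185: Jan 1 Saturday, common
2184: Jan 1 Thursday, leap
2183: Jan 1 Wednesday, common
2183 matches on both conditions.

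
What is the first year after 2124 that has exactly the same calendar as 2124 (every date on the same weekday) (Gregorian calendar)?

Two years share a calendar iff Jan 1 falls on the same weekday and both are leap or both are common. 2124: Jan 1 is Saturday, leap year.
2125: Jan 1 Monday, common
2126: Jan 1 Tuesday, common
2127: Jan 1 Wednesday, common
2128: Jan 1 Thursday, leap
2129: Jan 1 Saturday, common
2130: Jan 1 Sunday, common
2131: Jan 1 Monday, common
2132: Jan 1 Tuesday, leap
2133: Jan 1 Thursday, common
2134: Jan 1 Friday, common
2135: Jan 1 Saturday, common
2136: Jan 1 Sunday, leap
2137: Jan 1 Tuesday, common
2138: Jan 1 Wednesday, common
2139: Jan 1 Thursday, common
2140: Jan 1 Friday, leap
2141: Jan 1 Sunday, common
2142: Jan 1 Monday, common
2143: Jan 1 Tuesday, common
2144: Jan 1 Wednesday, leap
2145: Jan 1 Friday, common
2146: Jan 1 Saturday, common
2147: Jan 1 Sunday, common
2148: Jan 1 Monday, leap
2149: Jan 1 Wednesday, common
2150: Jan 1 Thursday, common
2151: Jan 1 Friday, common
2152: Jan 1 Saturday, leap
2152 matches on both conditions.

2152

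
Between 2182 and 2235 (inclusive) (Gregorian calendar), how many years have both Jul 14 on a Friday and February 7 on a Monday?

1

Check each year's weekday for Jul 14 and February 7:
  2182: Sun/Thu  2183: Mon/Fri  2184: Wed/Sat  2185: Thu/Mon  2186: Fri/Tue  2187: Sat/Wed  2188: Mon/Thu  2189: Tue/Sat  2190: Wed/Sun  2191: Thu/Mon  2192: Sat/Tue  2193: Sun/Thu  2194: Mon/Fri  2195: Tue/Sat  …(26 more)…  2222: Sun/Thu  2223: Mon/Fri  2224: Wed/Sat  2225: Thu/Mon  2226: Fri/Tue  2227: Sat/Wed  2228: Mon/Thu  2229: Tue/Sat  2230: Wed/Sun  2231: Thu/Mon  2232: Sat/Tue  2233: Sun/Thu  2234: Mon/Fri  2235: Tue/Sat
Both conditions hold in: 2220 — 1.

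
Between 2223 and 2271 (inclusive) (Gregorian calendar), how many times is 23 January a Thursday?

7

Track 23 January's weekday year by year (advancing +1, or +2 across a Feb 29):
  2223: Thu ✓  2224: Fri (+1)  2225: Sun (+2)  2226: Mon (+1)  2227: Tue (+1)
  2228: Wed (+1)  2229: Fri (+2)  2230: Sat (+1)  2231: Sun (+1)  2232: Mon (+1)
  2233: Wed (+2)  2234: Thu (+1) ✓  2235: Fri (+1)  2236: Sat (+1)  … (21 more years) …
  2258: Sat (+1)  2259: Sun (+1)  2260: Mon (+1)  2261: Wed (+2)  2262: Thu (+1) ✓
  2263: Fri (+1)  2264: Sat (+1)  2265: Mon (+2)  2266: Tue (+1)  2267: Wed (+1)
  2268: Thu (+1) ✓  2269: Sat (+2)  2270: Sun (+1)  2271: Mon (+1)
Thursday years: 2223, 2234, 2240, 2245, 2251, 2262, 2268 — 7 in total.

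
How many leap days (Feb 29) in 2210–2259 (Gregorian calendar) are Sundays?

2

Leap years in 2210–2259: 12 of them.
Feb 29 weekday advances by 5 (mod 7) from one leap year to the next four years later (or differs when a century non-leap intervenes).
Leap-day weekdays: 2212:Sat 2216:Thu 2220:Tue 2224:Sun✓ 2228:Fri 2232:Wed 2236:Mon 2240:Sat 2244:Thu 2248:Tue 2252:Sun✓ 2256:Fri
Sunday: 2224, 2252 → 2.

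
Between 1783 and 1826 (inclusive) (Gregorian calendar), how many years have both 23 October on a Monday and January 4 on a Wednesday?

5

Check each year's weekday for 23 October and January 4:
  1783: Thu/Sat  1784: Sat/Sun  1785: Sun/Tue  1786: Mon/Wed ✓  1787: Tue/Thu  1788: Thu/Fri  1789: Fri/Sun  1790: Sat/Mon  1791: Sun/Tue  1792: Tue/Wed  1793: Wed/Fri  1794: Thu/Sat  1795: Fri/Sun  1796: Sun/Mon  …(16 more)…  1813: Sat/Mon  1814: Sun/Tue  1815: Mon/Wed ✓  1816: Wed/Thu  1817: Thu/Sat  1818: Fri/Sun  1819: Sat/Mon  1820: Mon/Tue  1821: Tue/Thu  1822: Wed/Fri  1823: Thu/Sat  1824: Sat/Sun  1825: Sun/Tue  1826: Mon/Wed ✓
Both conditions hold in: 1786, 1797, 1809, 1815, 1826 — 5.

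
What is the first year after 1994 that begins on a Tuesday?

2002

Jan 1 advances by 2 weekdays after a leap year and by 1 after a common year.
1994: Jan 1 is Saturday.
1995: Sunday
1996: Monday (leap)
1997: Wednesday
1998: Thursday
1999: Friday
2000: Saturday (leap)
2001: Monday
2002: Tuesday
2002 begins on a Tuesday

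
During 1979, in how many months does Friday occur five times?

A month of length L has five Fridays iff its first Friday is on day ≤ L−28 (so day 1–3 in a 31-day month, 1–2 in a 30-day month, day 1 in a leap February).
Checking each month of 1979: Jan starts Mon (31d); Feb starts Thu (28d); Mar starts Thu (31d) ✓; Apr starts Sun (30d); May starts Tue (31d); Jun starts Fri (30d) ✓; Jul starts Sun (31d); Aug starts Wed (31d) ✓; Sep starts Sat (30d); Oct starts Mon (31d); Nov starts Thu (30d) ✓; Dec starts Sat (31d).
Five-Friday months: March, June, August, November → 4.

4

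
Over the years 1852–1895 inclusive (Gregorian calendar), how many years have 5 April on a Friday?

Track 5 April's weekday year by year (advancing +1, or +2 across a Feb 29):
  1852: Mon  1853: Tue (+1)  1854: Wed (+1)  1855: Thu (+1)  1856: Sat (+2)
  1857: Sun (+1)  1858: Mon (+1)  1859: Tue (+1)  1860: Thu (+2)  1861: Fri (+1) ✓
  1862: Sat (+1)  1863: Sun (+1)  1864: Tue (+2)  1865: Wed (+1)  … (16 more years) …
  1882: Wed (+1)  1883: Thu (+1)  1884: Sat (+2)  1885: Sun (+1)  1886: Mon (+1)
  1887: Tue (+1)  1888: Thu (+2)  1889: Fri (+1) ✓  1890: Sat (+1)  1891: Sun (+1)
  1892: Tue (+2)  1893: Wed (+1)  1894: Thu (+1)  1895: Fri (+1) ✓
Friday years: 1861, 1867, 1872, 1878, 1889, 1895 — 6 in total.

6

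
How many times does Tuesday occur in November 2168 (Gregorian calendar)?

November 2168 has 30 days and begins on Tuesday.
The first Tuesday is November 1.
Tuesdays fall on 1, 8, 15, 22, 29 — that's 5.

5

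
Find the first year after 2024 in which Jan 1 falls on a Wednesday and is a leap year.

Jan 1 advances by 2 weekdays after a leap year and by 1 after a common year.
2024: Jan 1 is Monday (leap).
2025: Wednesday
2026: Thursday
2027: Friday
2028: Saturday (leap)
2029: Monday
2030: Tuesday
2031: Wednesday
2032: Thursday (leap)
2033: Saturday
2034: Sunday
2035: Monday
2036: Tuesday (leap)
2037: Thursday
2038: Friday
2039: Saturday
2040: Sunday (leap)
2041: Tuesday
2042: Wednesday
2043: Thursday
2044: Friday (leap)
2045: Sunday
2046: Monday
2047: Tuesday
2048: Wednesday (leap)
2048 begins on a Wednesday and is a leap year.

2048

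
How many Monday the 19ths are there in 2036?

1

Check the 19th of each month of 2036: Jan 19: Sat, Feb 19: Tue, Mar 19: Wed, Apr 19: Sat, May 19: Mon, Jun 19: Thu, Jul 19: Sat, Aug 19: Tue, Sep 19: Fri, Oct 19: Sun, Nov 19: Wed, Dec 19: Fri.
Monday occurs in May — 1 month.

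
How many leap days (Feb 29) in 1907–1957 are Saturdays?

2

Leap years in 1907–1957: 13 of them.
Feb 29 weekday advances by 5 (mod 7) from one leap year to the next four years later (or differs when a century non-leap intervenes).
Leap-day weekdays: 1908:Sat✓ 1912:Thu 1916:Tue 1920:Sun 1924:Fri 1928:Wed 1932:Mon 1936:Sat✓ 1940:Thu 1944:Tue 1948:Sun 1952:Fri 1956:Wed
Saturday: 1908, 1936 → 2.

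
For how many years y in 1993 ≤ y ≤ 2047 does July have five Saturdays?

24

July has 31 days; it has five Saturdays when Saturday falls among the first (month-length − 28) days — i.e. when July 1 is one of Saturday/Friday/Thursday.
July 1 by year: 1993:Thu✓ 1994:Fri✓ 1995:Sat✓ 1996:Mon 1997:Tue 1998:Wed 1999:Thu✓ 2000:Sat✓ 2001:Sun 2002:Mon 2003:Tue 2004:Thu✓ 2005:Fri✓ 2006:Sat✓ 2007:Sun …(25 more)… 2033:Fri✓ 2034:Sat✓ 2035:Sun 2036:Tue 2037:Wed 2038:Thu✓ 2039:Fri✓ 2040:Sun 2041:Mon 2042:Tue 2043:Wed 2044:Fri✓ 2045:Sat✓ 2046:Sun 2047:Mon
Years with five Saturdays: 1993, 1994, 1995, 1999, 2000, 2004, 2005, 2006, 2010, 2011, 2016, 2017, 2021, 2022, 2023, 2027, 2028, 2032, 2033, 2034, 2038, 2039, 2044, 2045 → 24.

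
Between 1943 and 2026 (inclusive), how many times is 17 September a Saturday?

12

Track 17 September's weekday year by year (advancing +1, or +2 across a Feb 29):
  1943: Fri  1944: Sun (+2)  1945: Mon (+1)  1946: Tue (+1)  1947: Wed (+1)
  1948: Fri (+2)  1949: Sat (+1) ✓  1950: Sun (+1)  1951: Mon (+1)  1952: Wed (+2)
  1953: Thu (+1)  1954: Fri (+1)  1955: Sat (+1) ✓  1956: Mon (+2)  … (56 more years) …
  2013: Tue (+1)  2014: Wed (+1)  2015: Thu (+1)  2016: Sat (+2) ✓  2017: Sun (+1)
  2018: Mon (+1)  2019: Tue (+1)  2020: Thu (+2)  2021: Fri (+1)  2022: Sat (+1) ✓
  2023: Sun (+1)  2024: Tue (+2)  2025: Wed (+1)  2026: Thu (+1)
Saturday years: 1949, 1955, 1960, 1966, 1977, 1983, 1988, 1994, 2005, 2011, 2016, 2022 — 12 in total.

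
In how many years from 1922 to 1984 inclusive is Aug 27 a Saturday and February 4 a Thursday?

Check each year's weekday for Aug 27 and February 4:
  1922: Sun/Sat  1923: Mon/Sun  1924: Wed/Mon  1925: Thu/Wed  1926: Fri/Thu  1927: Sat/Fri  1928: Mon/Sat  1929: Tue/Mon  1930: Wed/Tue  1931: Thu/Wed  1932: Sat/Thu ✓  1933: Sun/Sat  1934: Mon/Sun  1935: Tue/Mon  …(35 more)…  1971: Fri/Thu  1972: Sun/Fri  1973: Mon/Sun  1974: Tue/Mon  1975: Wed/Tue  1976: Fri/Wed  1977: Sat/Fri  1978: Sun/Sat  1979: Mon/Sun  1980: Wed/Mon  1981: Thu/Wed  1982: Fri/Thu  1983: Sat/Fri  1984: Mon/Sat
Both conditions hold in: 1932, 1960 — 2.

2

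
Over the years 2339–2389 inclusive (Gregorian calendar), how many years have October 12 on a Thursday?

Track October 12's weekday year by year (advancing +1, or +2 across a Feb 29):
  2339: Thu ✓  2340: Sat (+2)  2341: Sun (+1)  2342: Mon (+1)  2343: Tue (+1)
  2344: Thu (+2) ✓  2345: Fri (+1)  2346: Sat (+1)  2347: Sun (+1)  2348: Tue (+2)
  2349: Wed (+1)  2350: Thu (+1) ✓  2351: Fri (+1)  2352: Sun (+2)  … (23 more years) …
  2376: Tue (+2)  2377: Wed (+1)  2378: Thu (+1) ✓  2379: Fri (+1)  2380: Sun (+2)
  2381: Mon (+1)  2382: Tue (+1)  2383: Wed (+1)  2384: Fri (+2)  2385: Sat (+1)
  2386: Sun (+1)  2387: Mon (+1)  2388: Wed (+2)  2389: Thu (+1) ✓
Thursday years: 2339, 2344, 2350, 2361, 2367, 2372, 2378, 2389 — 8 in total.

8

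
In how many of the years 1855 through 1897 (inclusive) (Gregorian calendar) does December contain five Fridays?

17

December has 31 days; it has five Fridays when Friday falls among the first (month-length − 28) days — i.e. when December 1 is one of Friday/Thursday/Wednesday.
December 1 by year: 1855:Sat 1856:Mon 1857:Tue 1858:Wed✓ 1859:Thu✓ 1860:Sat 1861:Sun 1862:Mon 1863:Tue 1864:Thu✓ 1865:Fri✓ 1866:Sat 1867:Sun 1868:Tue 1869:Wed✓ …(13 more)… 1883:Sat 1884:Mon 1885:Tue 1886:Wed✓ 1887:Thu✓ 1888:Sat 1889:Sun 1890:Mon 1891:Tue 1892:Thu✓ 1893:Fri✓ 1894:Sat 1895:Sun 1896:Tue 1897:Wed✓
Years with five Fridays: 1858, 1859, 1864, 1865, 1869, 1870, 1871, 1875, 1876, 1880, 1881, 1882, 1886, 1887, 1892, 1893, 1897 → 17.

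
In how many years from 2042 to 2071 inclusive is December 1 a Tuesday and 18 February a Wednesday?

Check each year's weekday for December 1 and 18 February:
  2042: Mon/Tue  2043: Tue/Wed ✓  2044: Thu/Thu  2045: Fri/Sat  2046: Sat/Sun  2047: Sun/Mon  2048: Tue/Tue  2049: Wed/Thu  2050: Thu/Fri  2051: Fri/Sat  2052: Sun/Sun  2053: Mon/Tue  2054: Tue/Wed ✓  2055: Wed/Thu  2056: Fri/Fri  2057: Sat/Sun  2058: Sun/Mon  2059: Mon/Tue  2060: Wed/Wed  2061: Thu/Fri  2062: Fri/Sat  2063: Sat/Sun  2064: Mon/Mon  2065: Tue/Wed ✓  2066: Wed/Thu  2067: Thu/Fri  2068: Sat/Sat  2069: Sun/Mon  2070: Mon/Tue  2071: Tue/Wed ✓
Both conditions hold in: 2043, 2054, 2065, 2071 — 4.

4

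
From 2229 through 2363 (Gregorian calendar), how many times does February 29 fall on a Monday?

6

Leap years in 2229–2363: 32 of them.
Feb 29 weekday advances by 5 (mod 7) from one leap year to the next four years later (or differs when a century non-leap intervenes).
Leap-day weekdays: 2232:Wed 2236:Mon✓ 2240:Sat 2244:Thu 2248:Tue 2252:Sun 2256:Fri 2260:Wed 2264:Mon✓ 2268:Sat 2272:Thu 2276:Tue 2280:Sun …(6 more)… 2312:Thu 2316:Tue 2320:Sun 2324:Fri 2328:Wed 2332:Mon✓ 2336:Sat 2340:Thu 2344:Tue 2348:Sun 2352:Fri 2356:Wed 2360:Mon✓
Monday: 2236, 2264, 2292, 2304, 2332, 2360 → 6.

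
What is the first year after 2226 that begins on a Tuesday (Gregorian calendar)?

2228

Jan 1 advances by 2 weekdays after a leap year and by 1 after a common year.
2226: Jan 1 is Sunday.
2227: Monday
2228: Tuesday (leap)
2228 begins on a Tuesday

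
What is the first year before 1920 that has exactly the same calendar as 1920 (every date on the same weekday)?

Two years share a calendar iff Jan 1 falls on the same weekday and both are leap or both are common. 1920: Jan 1 is Thursday, leap year.
1919: Jan 1 Wednesday, common
1918: Jan 1 Tuesday, common
1917: Jan 1 Monday, common
1916: Jan 1 Saturday, leap
1915: Jan 1 Friday, common
1914: Jan 1 Thursday, common
1913: Jan 1 Wednesday, common
1912: Jan 1 Monday, leap
1911: Jan 1 Sunday, common
1910: Jan 1 Saturday, common
1909: Jan 1 Friday, common
1908: Jan 1 Wednesday, leap
1907: Jan 1 Tuesday, common
1906: Jan 1 Monday, common
1905: Jan 1 Sunday, common
1904: Jan 1 Friday, leap
1903: Jan 1 Thursday, common
1902: Jan 1 Wednesday, common
1901: Jan 1 Tuesday, common
1900: Jan 1 Monday, common
1899: Jan 1 Sunday, common
1898: Jan 1 Saturday, common
1897: Jan 1 Friday, common
1896: Jan 1 Wednesday, leap
1895: Jan 1 Tuesday, common
1894: Jan 1 Monday, common
1893: Jan 1 Sunday, common
1892: Jan 1 Friday, leap
1891: Jan 1 Thursday, common
1890: Jan 1 Wednesday, common
1889: Jan 1 Tuesday, common
1888: Jan 1 Sunday, leap
1887: Jan 1 Saturday, common
1886: Jan 1 Friday, common
1885: Jan 1 Thursday, common
1884: Jan 1 Tuesday, leap
1883: Jan 1 Monday, common
1882: Jan 1 Sunday, common
1881: Jan 1 Saturday, common
1880: Jan 1 Thursday, leap
1880 matches on both conditions.

1880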